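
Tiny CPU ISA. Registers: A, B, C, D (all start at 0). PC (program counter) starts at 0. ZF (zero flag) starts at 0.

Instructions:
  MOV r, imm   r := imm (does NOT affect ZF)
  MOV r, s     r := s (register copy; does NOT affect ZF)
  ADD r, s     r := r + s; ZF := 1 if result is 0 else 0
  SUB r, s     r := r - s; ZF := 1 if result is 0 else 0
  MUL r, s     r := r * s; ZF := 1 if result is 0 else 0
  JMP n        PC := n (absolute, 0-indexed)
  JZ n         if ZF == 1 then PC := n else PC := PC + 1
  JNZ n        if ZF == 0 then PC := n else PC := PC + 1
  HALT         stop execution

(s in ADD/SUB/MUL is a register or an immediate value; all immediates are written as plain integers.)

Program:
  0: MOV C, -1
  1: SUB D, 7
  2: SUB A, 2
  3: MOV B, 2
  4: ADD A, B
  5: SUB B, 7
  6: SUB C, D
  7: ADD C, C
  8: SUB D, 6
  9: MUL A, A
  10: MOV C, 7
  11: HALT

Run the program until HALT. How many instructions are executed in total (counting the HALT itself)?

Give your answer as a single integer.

Step 1: PC=0 exec 'MOV C, -1'. After: A=0 B=0 C=-1 D=0 ZF=0 PC=1
Step 2: PC=1 exec 'SUB D, 7'. After: A=0 B=0 C=-1 D=-7 ZF=0 PC=2
Step 3: PC=2 exec 'SUB A, 2'. After: A=-2 B=0 C=-1 D=-7 ZF=0 PC=3
Step 4: PC=3 exec 'MOV B, 2'. After: A=-2 B=2 C=-1 D=-7 ZF=0 PC=4
Step 5: PC=4 exec 'ADD A, B'. After: A=0 B=2 C=-1 D=-7 ZF=1 PC=5
Step 6: PC=5 exec 'SUB B, 7'. After: A=0 B=-5 C=-1 D=-7 ZF=0 PC=6
Step 7: PC=6 exec 'SUB C, D'. After: A=0 B=-5 C=6 D=-7 ZF=0 PC=7
Step 8: PC=7 exec 'ADD C, C'. After: A=0 B=-5 C=12 D=-7 ZF=0 PC=8
Step 9: PC=8 exec 'SUB D, 6'. After: A=0 B=-5 C=12 D=-13 ZF=0 PC=9
Step 10: PC=9 exec 'MUL A, A'. After: A=0 B=-5 C=12 D=-13 ZF=1 PC=10
Step 11: PC=10 exec 'MOV C, 7'. After: A=0 B=-5 C=7 D=-13 ZF=1 PC=11
Step 12: PC=11 exec 'HALT'. After: A=0 B=-5 C=7 D=-13 ZF=1 PC=11 HALTED
Total instructions executed: 12

Answer: 12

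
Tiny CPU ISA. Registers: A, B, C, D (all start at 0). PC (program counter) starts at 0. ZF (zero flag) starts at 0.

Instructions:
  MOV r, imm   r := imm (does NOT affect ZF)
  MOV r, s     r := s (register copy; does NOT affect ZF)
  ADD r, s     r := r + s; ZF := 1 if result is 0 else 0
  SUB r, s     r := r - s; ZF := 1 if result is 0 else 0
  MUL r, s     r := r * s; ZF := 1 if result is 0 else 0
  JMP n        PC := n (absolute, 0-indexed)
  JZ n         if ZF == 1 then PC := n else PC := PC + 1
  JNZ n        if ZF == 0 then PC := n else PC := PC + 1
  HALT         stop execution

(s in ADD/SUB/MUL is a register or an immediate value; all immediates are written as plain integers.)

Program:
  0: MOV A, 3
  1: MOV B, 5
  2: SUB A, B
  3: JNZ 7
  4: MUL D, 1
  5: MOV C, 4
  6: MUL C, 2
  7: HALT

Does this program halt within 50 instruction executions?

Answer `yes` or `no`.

Answer: yes

Derivation:
Step 1: PC=0 exec 'MOV A, 3'. After: A=3 B=0 C=0 D=0 ZF=0 PC=1
Step 2: PC=1 exec 'MOV B, 5'. After: A=3 B=5 C=0 D=0 ZF=0 PC=2
Step 3: PC=2 exec 'SUB A, B'. After: A=-2 B=5 C=0 D=0 ZF=0 PC=3
Step 4: PC=3 exec 'JNZ 7'. After: A=-2 B=5 C=0 D=0 ZF=0 PC=7
Step 5: PC=7 exec 'HALT'. After: A=-2 B=5 C=0 D=0 ZF=0 PC=7 HALTED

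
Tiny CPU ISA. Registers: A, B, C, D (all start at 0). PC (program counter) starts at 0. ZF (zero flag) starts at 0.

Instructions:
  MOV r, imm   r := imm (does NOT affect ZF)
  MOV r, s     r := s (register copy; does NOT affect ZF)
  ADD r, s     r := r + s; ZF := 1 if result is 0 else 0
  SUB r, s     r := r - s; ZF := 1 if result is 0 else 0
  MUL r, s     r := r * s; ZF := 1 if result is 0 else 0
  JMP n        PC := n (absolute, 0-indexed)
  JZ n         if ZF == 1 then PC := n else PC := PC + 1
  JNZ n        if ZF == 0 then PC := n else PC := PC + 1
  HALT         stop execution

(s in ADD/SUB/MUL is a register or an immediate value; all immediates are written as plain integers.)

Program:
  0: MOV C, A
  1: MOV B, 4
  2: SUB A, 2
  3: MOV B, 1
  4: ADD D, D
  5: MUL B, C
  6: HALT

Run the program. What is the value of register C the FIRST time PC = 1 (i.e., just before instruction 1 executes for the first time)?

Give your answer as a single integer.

Step 1: PC=0 exec 'MOV C, A'. After: A=0 B=0 C=0 D=0 ZF=0 PC=1
First time PC=1: C=0

0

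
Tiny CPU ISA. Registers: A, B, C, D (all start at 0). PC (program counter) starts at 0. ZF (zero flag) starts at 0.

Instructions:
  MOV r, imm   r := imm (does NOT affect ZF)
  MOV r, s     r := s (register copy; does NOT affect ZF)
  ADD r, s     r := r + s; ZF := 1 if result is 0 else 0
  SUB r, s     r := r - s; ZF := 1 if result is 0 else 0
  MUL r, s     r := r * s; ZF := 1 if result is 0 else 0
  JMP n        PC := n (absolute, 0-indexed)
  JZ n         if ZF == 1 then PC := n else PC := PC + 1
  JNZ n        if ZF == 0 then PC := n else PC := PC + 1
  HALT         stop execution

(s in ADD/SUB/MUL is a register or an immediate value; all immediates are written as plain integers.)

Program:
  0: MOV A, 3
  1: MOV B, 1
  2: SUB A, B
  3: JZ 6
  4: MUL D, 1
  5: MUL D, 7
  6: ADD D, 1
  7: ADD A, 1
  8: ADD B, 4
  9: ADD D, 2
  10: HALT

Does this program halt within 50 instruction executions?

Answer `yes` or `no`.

Step 1: PC=0 exec 'MOV A, 3'. After: A=3 B=0 C=0 D=0 ZF=0 PC=1
Step 2: PC=1 exec 'MOV B, 1'. After: A=3 B=1 C=0 D=0 ZF=0 PC=2
Step 3: PC=2 exec 'SUB A, B'. After: A=2 B=1 C=0 D=0 ZF=0 PC=3
Step 4: PC=3 exec 'JZ 6'. After: A=2 B=1 C=0 D=0 ZF=0 PC=4
Step 5: PC=4 exec 'MUL D, 1'. After: A=2 B=1 C=0 D=0 ZF=1 PC=5
Step 6: PC=5 exec 'MUL D, 7'. After: A=2 B=1 C=0 D=0 ZF=1 PC=6
Step 7: PC=6 exec 'ADD D, 1'. After: A=2 B=1 C=0 D=1 ZF=0 PC=7
Step 8: PC=7 exec 'ADD A, 1'. After: A=3 B=1 C=0 D=1 ZF=0 PC=8
Step 9: PC=8 exec 'ADD B, 4'. After: A=3 B=5 C=0 D=1 ZF=0 PC=9
Step 10: PC=9 exec 'ADD D, 2'. After: A=3 B=5 C=0 D=3 ZF=0 PC=10
Step 11: PC=10 exec 'HALT'. After: A=3 B=5 C=0 D=3 ZF=0 PC=10 HALTED

Answer: yes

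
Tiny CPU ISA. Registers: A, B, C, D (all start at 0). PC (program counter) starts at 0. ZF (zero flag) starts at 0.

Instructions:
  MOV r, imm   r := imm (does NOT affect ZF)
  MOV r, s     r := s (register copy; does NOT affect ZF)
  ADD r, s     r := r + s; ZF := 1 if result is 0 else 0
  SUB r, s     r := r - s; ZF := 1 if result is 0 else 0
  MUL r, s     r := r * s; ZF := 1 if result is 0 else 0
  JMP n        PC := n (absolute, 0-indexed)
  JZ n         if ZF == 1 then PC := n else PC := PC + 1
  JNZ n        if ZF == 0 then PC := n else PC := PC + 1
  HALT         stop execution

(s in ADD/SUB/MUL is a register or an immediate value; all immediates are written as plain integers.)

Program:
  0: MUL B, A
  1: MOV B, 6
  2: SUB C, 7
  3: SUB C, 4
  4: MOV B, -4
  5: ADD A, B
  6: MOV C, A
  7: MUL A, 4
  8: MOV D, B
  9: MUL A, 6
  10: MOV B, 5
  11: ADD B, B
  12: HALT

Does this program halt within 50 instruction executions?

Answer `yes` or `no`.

Step 1: PC=0 exec 'MUL B, A'. After: A=0 B=0 C=0 D=0 ZF=1 PC=1
Step 2: PC=1 exec 'MOV B, 6'. After: A=0 B=6 C=0 D=0 ZF=1 PC=2
Step 3: PC=2 exec 'SUB C, 7'. After: A=0 B=6 C=-7 D=0 ZF=0 PC=3
Step 4: PC=3 exec 'SUB C, 4'. After: A=0 B=6 C=-11 D=0 ZF=0 PC=4
Step 5: PC=4 exec 'MOV B, -4'. After: A=0 B=-4 C=-11 D=0 ZF=0 PC=5
Step 6: PC=5 exec 'ADD A, B'. After: A=-4 B=-4 C=-11 D=0 ZF=0 PC=6
Step 7: PC=6 exec 'MOV C, A'. After: A=-4 B=-4 C=-4 D=0 ZF=0 PC=7
Step 8: PC=7 exec 'MUL A, 4'. After: A=-16 B=-4 C=-4 D=0 ZF=0 PC=8
Step 9: PC=8 exec 'MOV D, B'. After: A=-16 B=-4 C=-4 D=-4 ZF=0 PC=9
Step 10: PC=9 exec 'MUL A, 6'. After: A=-96 B=-4 C=-4 D=-4 ZF=0 PC=10
Step 11: PC=10 exec 'MOV B, 5'. After: A=-96 B=5 C=-4 D=-4 ZF=0 PC=11
Step 12: PC=11 exec 'ADD B, B'. After: A=-96 B=10 C=-4 D=-4 ZF=0 PC=12
Step 13: PC=12 exec 'HALT'. After: A=-96 B=10 C=-4 D=-4 ZF=0 PC=12 HALTED

Answer: yes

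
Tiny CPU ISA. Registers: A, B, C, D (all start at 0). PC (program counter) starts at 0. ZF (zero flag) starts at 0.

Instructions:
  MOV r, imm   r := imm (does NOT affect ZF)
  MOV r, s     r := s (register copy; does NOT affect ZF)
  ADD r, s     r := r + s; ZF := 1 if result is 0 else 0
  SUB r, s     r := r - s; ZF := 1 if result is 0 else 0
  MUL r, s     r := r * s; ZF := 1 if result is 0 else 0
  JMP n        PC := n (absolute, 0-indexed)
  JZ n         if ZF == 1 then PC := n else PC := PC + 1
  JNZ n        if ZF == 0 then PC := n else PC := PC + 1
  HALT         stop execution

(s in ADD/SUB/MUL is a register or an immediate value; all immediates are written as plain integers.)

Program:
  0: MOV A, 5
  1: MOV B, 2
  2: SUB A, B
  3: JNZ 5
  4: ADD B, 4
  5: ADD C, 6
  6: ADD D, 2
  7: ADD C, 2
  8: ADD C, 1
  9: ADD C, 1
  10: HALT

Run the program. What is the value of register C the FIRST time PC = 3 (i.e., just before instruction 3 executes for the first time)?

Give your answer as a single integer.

Step 1: PC=0 exec 'MOV A, 5'. After: A=5 B=0 C=0 D=0 ZF=0 PC=1
Step 2: PC=1 exec 'MOV B, 2'. After: A=5 B=2 C=0 D=0 ZF=0 PC=2
Step 3: PC=2 exec 'SUB A, B'. After: A=3 B=2 C=0 D=0 ZF=0 PC=3
First time PC=3: C=0

0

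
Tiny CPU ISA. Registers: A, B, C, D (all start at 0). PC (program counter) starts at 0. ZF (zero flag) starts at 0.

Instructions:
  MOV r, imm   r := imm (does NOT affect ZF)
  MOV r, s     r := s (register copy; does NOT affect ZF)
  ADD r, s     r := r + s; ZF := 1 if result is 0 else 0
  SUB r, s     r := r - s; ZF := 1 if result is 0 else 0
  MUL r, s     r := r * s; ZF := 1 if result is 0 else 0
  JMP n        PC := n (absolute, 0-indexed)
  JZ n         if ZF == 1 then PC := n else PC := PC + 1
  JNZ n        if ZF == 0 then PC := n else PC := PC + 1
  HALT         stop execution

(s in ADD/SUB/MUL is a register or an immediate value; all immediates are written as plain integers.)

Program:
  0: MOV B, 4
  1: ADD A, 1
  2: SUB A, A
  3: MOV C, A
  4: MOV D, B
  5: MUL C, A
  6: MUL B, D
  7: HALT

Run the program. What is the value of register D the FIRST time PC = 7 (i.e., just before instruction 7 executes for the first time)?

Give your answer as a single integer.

Step 1: PC=0 exec 'MOV B, 4'. After: A=0 B=4 C=0 D=0 ZF=0 PC=1
Step 2: PC=1 exec 'ADD A, 1'. After: A=1 B=4 C=0 D=0 ZF=0 PC=2
Step 3: PC=2 exec 'SUB A, A'. After: A=0 B=4 C=0 D=0 ZF=1 PC=3
Step 4: PC=3 exec 'MOV C, A'. After: A=0 B=4 C=0 D=0 ZF=1 PC=4
Step 5: PC=4 exec 'MOV D, B'. After: A=0 B=4 C=0 D=4 ZF=1 PC=5
Step 6: PC=5 exec 'MUL C, A'. After: A=0 B=4 C=0 D=4 ZF=1 PC=6
Step 7: PC=6 exec 'MUL B, D'. After: A=0 B=16 C=0 D=4 ZF=0 PC=7
First time PC=7: D=4

4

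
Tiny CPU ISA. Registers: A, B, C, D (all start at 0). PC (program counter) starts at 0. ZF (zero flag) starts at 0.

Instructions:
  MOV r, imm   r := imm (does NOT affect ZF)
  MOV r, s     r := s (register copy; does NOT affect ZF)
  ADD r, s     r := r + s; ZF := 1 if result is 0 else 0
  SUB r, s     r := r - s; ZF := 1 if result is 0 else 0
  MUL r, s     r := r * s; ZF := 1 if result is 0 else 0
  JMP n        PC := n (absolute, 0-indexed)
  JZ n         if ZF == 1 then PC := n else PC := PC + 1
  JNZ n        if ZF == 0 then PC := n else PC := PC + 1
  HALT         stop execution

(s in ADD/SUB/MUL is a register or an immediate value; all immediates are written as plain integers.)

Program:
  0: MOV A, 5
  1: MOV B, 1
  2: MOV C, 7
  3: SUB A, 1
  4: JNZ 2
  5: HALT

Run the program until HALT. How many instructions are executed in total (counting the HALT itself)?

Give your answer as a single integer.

Step 1: PC=0 exec 'MOV A, 5'. After: A=5 B=0 C=0 D=0 ZF=0 PC=1
Step 2: PC=1 exec 'MOV B, 1'. After: A=5 B=1 C=0 D=0 ZF=0 PC=2
Step 3: PC=2 exec 'MOV C, 7'. After: A=5 B=1 C=7 D=0 ZF=0 PC=3
Step 4: PC=3 exec 'SUB A, 1'. After: A=4 B=1 C=7 D=0 ZF=0 PC=4
Step 5: PC=4 exec 'JNZ 2'. After: A=4 B=1 C=7 D=0 ZF=0 PC=2
Step 6: PC=2 exec 'MOV C, 7'. After: A=4 B=1 C=7 D=0 ZF=0 PC=3
Step 7: PC=3 exec 'SUB A, 1'. After: A=3 B=1 C=7 D=0 ZF=0 PC=4
Step 8: PC=4 exec 'JNZ 2'. After: A=3 B=1 C=7 D=0 ZF=0 PC=2
Step 9: PC=2 exec 'MOV C, 7'. After: A=3 B=1 C=7 D=0 ZF=0 PC=3
Step 10: PC=3 exec 'SUB A, 1'. After: A=2 B=1 C=7 D=0 ZF=0 PC=4
Step 11: PC=4 exec 'JNZ 2'. After: A=2 B=1 C=7 D=0 ZF=0 PC=2
Step 12: PC=2 exec 'MOV C, 7'. After: A=2 B=1 C=7 D=0 ZF=0 PC=3
Step 13: PC=3 exec 'SUB A, 1'. After: A=1 B=1 C=7 D=0 ZF=0 PC=4
Step 14: PC=4 exec 'JNZ 2'. After: A=1 B=1 C=7 D=0 ZF=0 PC=2
Step 15: PC=2 exec 'MOV C, 7'. After: A=1 B=1 C=7 D=0 ZF=0 PC=3
Step 16: PC=3 exec 'SUB A, 1'. After: A=0 B=1 C=7 D=0 ZF=1 PC=4
Step 17: PC=4 exec 'JNZ 2'. After: A=0 B=1 C=7 D=0 ZF=1 PC=5
Step 18: PC=5 exec 'HALT'. After: A=0 B=1 C=7 D=0 ZF=1 PC=5 HALTED
Total instructions executed: 18

Answer: 18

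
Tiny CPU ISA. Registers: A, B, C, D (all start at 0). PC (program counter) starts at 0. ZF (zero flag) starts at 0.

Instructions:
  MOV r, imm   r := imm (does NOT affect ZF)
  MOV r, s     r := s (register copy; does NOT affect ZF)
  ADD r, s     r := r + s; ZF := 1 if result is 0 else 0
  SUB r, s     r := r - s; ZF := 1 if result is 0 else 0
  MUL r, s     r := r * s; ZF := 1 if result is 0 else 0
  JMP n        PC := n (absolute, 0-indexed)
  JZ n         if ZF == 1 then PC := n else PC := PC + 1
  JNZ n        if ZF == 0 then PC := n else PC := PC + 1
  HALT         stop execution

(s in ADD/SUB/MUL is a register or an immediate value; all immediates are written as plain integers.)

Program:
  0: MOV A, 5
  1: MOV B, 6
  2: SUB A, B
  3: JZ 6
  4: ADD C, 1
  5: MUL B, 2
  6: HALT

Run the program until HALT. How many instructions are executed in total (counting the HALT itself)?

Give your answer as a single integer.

Step 1: PC=0 exec 'MOV A, 5'. After: A=5 B=0 C=0 D=0 ZF=0 PC=1
Step 2: PC=1 exec 'MOV B, 6'. After: A=5 B=6 C=0 D=0 ZF=0 PC=2
Step 3: PC=2 exec 'SUB A, B'. After: A=-1 B=6 C=0 D=0 ZF=0 PC=3
Step 4: PC=3 exec 'JZ 6'. After: A=-1 B=6 C=0 D=0 ZF=0 PC=4
Step 5: PC=4 exec 'ADD C, 1'. After: A=-1 B=6 C=1 D=0 ZF=0 PC=5
Step 6: PC=5 exec 'MUL B, 2'. After: A=-1 B=12 C=1 D=0 ZF=0 PC=6
Step 7: PC=6 exec 'HALT'. After: A=-1 B=12 C=1 D=0 ZF=0 PC=6 HALTED
Total instructions executed: 7

Answer: 7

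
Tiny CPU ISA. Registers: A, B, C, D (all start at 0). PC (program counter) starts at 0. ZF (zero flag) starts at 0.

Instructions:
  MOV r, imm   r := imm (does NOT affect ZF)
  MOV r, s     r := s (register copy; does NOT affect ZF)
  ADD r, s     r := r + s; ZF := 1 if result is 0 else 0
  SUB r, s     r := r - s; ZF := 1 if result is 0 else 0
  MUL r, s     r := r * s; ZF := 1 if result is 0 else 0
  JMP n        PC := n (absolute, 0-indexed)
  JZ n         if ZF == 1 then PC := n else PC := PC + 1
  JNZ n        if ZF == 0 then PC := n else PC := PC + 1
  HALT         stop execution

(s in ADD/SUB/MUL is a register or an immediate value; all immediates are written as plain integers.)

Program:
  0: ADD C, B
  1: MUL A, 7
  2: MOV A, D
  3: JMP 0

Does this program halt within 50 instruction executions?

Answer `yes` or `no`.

Step 1: PC=0 exec 'ADD C, B'. After: A=0 B=0 C=0 D=0 ZF=1 PC=1
Step 2: PC=1 exec 'MUL A, 7'. After: A=0 B=0 C=0 D=0 ZF=1 PC=2
Step 3: PC=2 exec 'MOV A, D'. After: A=0 B=0 C=0 D=0 ZF=1 PC=3
Step 4: PC=3 exec 'JMP 0'. After: A=0 B=0 C=0 D=0 ZF=1 PC=0
Step 5: PC=0 exec 'ADD C, B'. After: A=0 B=0 C=0 D=0 ZF=1 PC=1
State after step 5 equals state after step 1: the program is in a cycle of length 4 and will never halt.

Answer: no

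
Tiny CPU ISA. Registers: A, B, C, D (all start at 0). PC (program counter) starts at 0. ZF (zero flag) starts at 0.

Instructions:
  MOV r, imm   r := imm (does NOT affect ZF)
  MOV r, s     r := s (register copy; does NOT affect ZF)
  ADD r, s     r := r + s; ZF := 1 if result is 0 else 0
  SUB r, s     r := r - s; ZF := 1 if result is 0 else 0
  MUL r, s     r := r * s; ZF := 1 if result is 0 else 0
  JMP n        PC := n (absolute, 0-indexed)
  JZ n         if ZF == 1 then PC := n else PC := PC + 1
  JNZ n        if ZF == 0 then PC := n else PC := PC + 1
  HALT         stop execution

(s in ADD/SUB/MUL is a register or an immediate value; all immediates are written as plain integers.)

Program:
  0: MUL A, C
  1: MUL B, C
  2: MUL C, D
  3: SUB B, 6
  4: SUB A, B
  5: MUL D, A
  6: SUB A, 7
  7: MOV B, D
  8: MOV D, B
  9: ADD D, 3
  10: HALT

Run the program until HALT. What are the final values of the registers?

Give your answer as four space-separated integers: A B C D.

Step 1: PC=0 exec 'MUL A, C'. After: A=0 B=0 C=0 D=0 ZF=1 PC=1
Step 2: PC=1 exec 'MUL B, C'. After: A=0 B=0 C=0 D=0 ZF=1 PC=2
Step 3: PC=2 exec 'MUL C, D'. After: A=0 B=0 C=0 D=0 ZF=1 PC=3
Step 4: PC=3 exec 'SUB B, 6'. After: A=0 B=-6 C=0 D=0 ZF=0 PC=4
Step 5: PC=4 exec 'SUB A, B'. After: A=6 B=-6 C=0 D=0 ZF=0 PC=5
Step 6: PC=5 exec 'MUL D, A'. After: A=6 B=-6 C=0 D=0 ZF=1 PC=6
Step 7: PC=6 exec 'SUB A, 7'. After: A=-1 B=-6 C=0 D=0 ZF=0 PC=7
Step 8: PC=7 exec 'MOV B, D'. After: A=-1 B=0 C=0 D=0 ZF=0 PC=8
Step 9: PC=8 exec 'MOV D, B'. After: A=-1 B=0 C=0 D=0 ZF=0 PC=9
Step 10: PC=9 exec 'ADD D, 3'. After: A=-1 B=0 C=0 D=3 ZF=0 PC=10
Step 11: PC=10 exec 'HALT'. After: A=-1 B=0 C=0 D=3 ZF=0 PC=10 HALTED

Answer: -1 0 0 3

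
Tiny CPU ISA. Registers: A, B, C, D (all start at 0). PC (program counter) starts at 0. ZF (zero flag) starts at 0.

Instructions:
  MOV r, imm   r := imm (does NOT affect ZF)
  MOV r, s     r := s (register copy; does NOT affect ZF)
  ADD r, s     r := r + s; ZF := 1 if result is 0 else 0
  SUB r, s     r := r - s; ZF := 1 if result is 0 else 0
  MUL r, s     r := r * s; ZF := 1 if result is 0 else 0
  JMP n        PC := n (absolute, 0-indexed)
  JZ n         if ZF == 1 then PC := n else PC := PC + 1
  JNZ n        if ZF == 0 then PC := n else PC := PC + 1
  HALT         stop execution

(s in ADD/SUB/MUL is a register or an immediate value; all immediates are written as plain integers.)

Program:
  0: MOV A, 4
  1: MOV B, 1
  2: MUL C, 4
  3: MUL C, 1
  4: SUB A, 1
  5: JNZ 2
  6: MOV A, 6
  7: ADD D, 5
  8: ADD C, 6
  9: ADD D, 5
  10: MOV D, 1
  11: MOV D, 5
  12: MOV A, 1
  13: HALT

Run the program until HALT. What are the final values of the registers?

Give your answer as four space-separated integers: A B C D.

Answer: 1 1 6 5

Derivation:
Step 1: PC=0 exec 'MOV A, 4'. After: A=4 B=0 C=0 D=0 ZF=0 PC=1
Step 2: PC=1 exec 'MOV B, 1'. After: A=4 B=1 C=0 D=0 ZF=0 PC=2
Step 3: PC=2 exec 'MUL C, 4'. After: A=4 B=1 C=0 D=0 ZF=1 PC=3
Step 4: PC=3 exec 'MUL C, 1'. After: A=4 B=1 C=0 D=0 ZF=1 PC=4
Step 5: PC=4 exec 'SUB A, 1'. After: A=3 B=1 C=0 D=0 ZF=0 PC=5
Step 6: PC=5 exec 'JNZ 2'. After: A=3 B=1 C=0 D=0 ZF=0 PC=2
Step 7: PC=2 exec 'MUL C, 4'. After: A=3 B=1 C=0 D=0 ZF=1 PC=3
Step 8: PC=3 exec 'MUL C, 1'. After: A=3 B=1 C=0 D=0 ZF=1 PC=4
Step 9: PC=4 exec 'SUB A, 1'. After: A=2 B=1 C=0 D=0 ZF=0 PC=5
Step 10: PC=5 exec 'JNZ 2'. After: A=2 B=1 C=0 D=0 ZF=0 PC=2
Step 11: PC=2 exec 'MUL C, 4'. After: A=2 B=1 C=0 D=0 ZF=1 PC=3
Step 12: PC=3 exec 'MUL C, 1'. After: A=2 B=1 C=0 D=0 ZF=1 PC=4
Step 13: PC=4 exec 'SUB A, 1'. After: A=1 B=1 C=0 D=0 ZF=0 PC=5
Step 14: PC=5 exec 'JNZ 2'. After: A=1 B=1 C=0 D=0 ZF=0 PC=2
Step 15: PC=2 exec 'MUL C, 4'. After: A=1 B=1 C=0 D=0 ZF=1 PC=3
Step 16: PC=3 exec 'MUL C, 1'. After: A=1 B=1 C=0 D=0 ZF=1 PC=4
Step 17: PC=4 exec 'SUB A, 1'. After: A=0 B=1 C=0 D=0 ZF=1 PC=5
Step 18: PC=5 exec 'JNZ 2'. After: A=0 B=1 C=0 D=0 ZF=1 PC=6
Step 19: PC=6 exec 'MOV A, 6'. After: A=6 B=1 C=0 D=0 ZF=1 PC=7
Step 20: PC=7 exec 'ADD D, 5'. After: A=6 B=1 C=0 D=5 ZF=0 PC=8
Step 21: PC=8 exec 'ADD C, 6'. After: A=6 B=1 C=6 D=5 ZF=0 PC=9
Step 22: PC=9 exec 'ADD D, 5'. After: A=6 B=1 C=6 D=10 ZF=0 PC=10
Step 23: PC=10 exec 'MOV D, 1'. After: A=6 B=1 C=6 D=1 ZF=0 PC=11
Step 24: PC=11 exec 'MOV D, 5'. After: A=6 B=1 C=6 D=5 ZF=0 PC=12
Step 25: PC=12 exec 'MOV A, 1'. After: A=1 B=1 C=6 D=5 ZF=0 PC=13
Step 26: PC=13 exec 'HALT'. After: A=1 B=1 C=6 D=5 ZF=0 PC=13 HALTED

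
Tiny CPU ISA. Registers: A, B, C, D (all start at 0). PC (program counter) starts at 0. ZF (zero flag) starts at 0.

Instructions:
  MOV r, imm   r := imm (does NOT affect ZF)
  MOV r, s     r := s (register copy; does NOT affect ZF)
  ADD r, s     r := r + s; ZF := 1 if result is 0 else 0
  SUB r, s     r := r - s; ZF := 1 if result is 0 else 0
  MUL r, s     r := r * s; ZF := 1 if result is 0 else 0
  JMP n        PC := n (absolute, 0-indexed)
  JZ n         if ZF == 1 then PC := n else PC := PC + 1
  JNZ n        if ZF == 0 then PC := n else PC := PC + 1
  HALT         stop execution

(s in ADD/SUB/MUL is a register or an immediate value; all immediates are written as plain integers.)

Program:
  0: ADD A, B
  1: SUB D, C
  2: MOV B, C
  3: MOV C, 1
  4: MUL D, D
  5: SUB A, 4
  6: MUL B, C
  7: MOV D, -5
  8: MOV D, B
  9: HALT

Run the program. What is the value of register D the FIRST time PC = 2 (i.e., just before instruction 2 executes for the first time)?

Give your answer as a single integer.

Step 1: PC=0 exec 'ADD A, B'. After: A=0 B=0 C=0 D=0 ZF=1 PC=1
Step 2: PC=1 exec 'SUB D, C'. After: A=0 B=0 C=0 D=0 ZF=1 PC=2
First time PC=2: D=0

0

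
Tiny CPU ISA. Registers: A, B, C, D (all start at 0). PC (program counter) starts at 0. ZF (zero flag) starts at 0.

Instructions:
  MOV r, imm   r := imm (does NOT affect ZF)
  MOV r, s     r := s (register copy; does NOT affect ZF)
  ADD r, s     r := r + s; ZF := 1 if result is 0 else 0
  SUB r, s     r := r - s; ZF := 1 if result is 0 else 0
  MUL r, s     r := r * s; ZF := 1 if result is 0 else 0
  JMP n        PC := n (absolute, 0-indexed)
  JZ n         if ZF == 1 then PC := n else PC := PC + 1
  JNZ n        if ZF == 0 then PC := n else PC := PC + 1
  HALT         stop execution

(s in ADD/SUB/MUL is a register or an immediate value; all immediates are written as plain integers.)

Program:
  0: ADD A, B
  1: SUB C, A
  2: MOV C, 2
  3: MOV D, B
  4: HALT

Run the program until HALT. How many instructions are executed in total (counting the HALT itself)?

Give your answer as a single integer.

Step 1: PC=0 exec 'ADD A, B'. After: A=0 B=0 C=0 D=0 ZF=1 PC=1
Step 2: PC=1 exec 'SUB C, A'. After: A=0 B=0 C=0 D=0 ZF=1 PC=2
Step 3: PC=2 exec 'MOV C, 2'. After: A=0 B=0 C=2 D=0 ZF=1 PC=3
Step 4: PC=3 exec 'MOV D, B'. After: A=0 B=0 C=2 D=0 ZF=1 PC=4
Step 5: PC=4 exec 'HALT'. After: A=0 B=0 C=2 D=0 ZF=1 PC=4 HALTED
Total instructions executed: 5

Answer: 5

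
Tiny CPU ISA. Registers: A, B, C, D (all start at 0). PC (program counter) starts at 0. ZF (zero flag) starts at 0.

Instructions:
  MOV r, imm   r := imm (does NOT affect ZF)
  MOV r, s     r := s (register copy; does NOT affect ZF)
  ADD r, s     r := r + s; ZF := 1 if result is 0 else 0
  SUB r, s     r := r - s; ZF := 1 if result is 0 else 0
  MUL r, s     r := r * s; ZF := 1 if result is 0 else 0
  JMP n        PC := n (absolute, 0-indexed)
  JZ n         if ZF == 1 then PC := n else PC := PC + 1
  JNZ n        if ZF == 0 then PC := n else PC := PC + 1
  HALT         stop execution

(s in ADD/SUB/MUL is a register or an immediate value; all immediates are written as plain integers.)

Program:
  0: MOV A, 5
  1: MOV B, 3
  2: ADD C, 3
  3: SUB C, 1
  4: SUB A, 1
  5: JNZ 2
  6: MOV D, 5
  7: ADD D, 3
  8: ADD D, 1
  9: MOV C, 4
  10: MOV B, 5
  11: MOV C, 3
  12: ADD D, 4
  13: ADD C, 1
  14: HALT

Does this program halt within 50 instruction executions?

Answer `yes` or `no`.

Step 1: PC=0 exec 'MOV A, 5'. After: A=5 B=0 C=0 D=0 ZF=0 PC=1
Step 2: PC=1 exec 'MOV B, 3'. After: A=5 B=3 C=0 D=0 ZF=0 PC=2
Step 3: PC=2 exec 'ADD C, 3'. After: A=5 B=3 C=3 D=0 ZF=0 PC=3
Step 4: PC=3 exec 'SUB C, 1'. After: A=5 B=3 C=2 D=0 ZF=0 PC=4
Step 5: PC=4 exec 'SUB A, 1'. After: A=4 B=3 C=2 D=0 ZF=0 PC=5
Step 6: PC=5 exec 'JNZ 2'. After: A=4 B=3 C=2 D=0 ZF=0 PC=2
Step 7: PC=2 exec 'ADD C, 3'. After: A=4 B=3 C=5 D=0 ZF=0 PC=3
Step 8: PC=3 exec 'SUB C, 1'. After: A=4 B=3 C=4 D=0 ZF=0 PC=4
Step 9: PC=4 exec 'SUB A, 1'. After: A=3 B=3 C=4 D=0 ZF=0 PC=5
Step 10: PC=5 exec 'JNZ 2'. After: A=3 B=3 C=4 D=0 ZF=0 PC=2
Step 11: PC=2 exec 'ADD C, 3'. After: A=3 B=3 C=7 D=0 ZF=0 PC=3
Step 12: PC=3 exec 'SUB C, 1'. After: A=3 B=3 C=6 D=0 ZF=0 PC=4
Step 13: PC=4 exec 'SUB A, 1'. After: A=2 B=3 C=6 D=0 ZF=0 PC=5
Step 14: PC=5 exec 'JNZ 2'. After: A=2 B=3 C=6 D=0 ZF=0 PC=2
Step 15: PC=2 exec 'ADD C, 3'. After: A=2 B=3 C=9 D=0 ZF=0 PC=3
Step 16: PC=3 exec 'SUB C, 1'. After: A=2 B=3 C=8 D=0 ZF=0 PC=4
Step 17: PC=4 exec 'SUB A, 1'. After: A=1 B=3 C=8 D=0 ZF=0 PC=5
Step 18: PC=5 exec 'JNZ 2'. After: A=1 B=3 C=8 D=0 ZF=0 PC=2
Step 19: PC=2 exec 'ADD C, 3'. After: A=1 B=3 C=11 D=0 ZF=0 PC=3
Step 20: PC=3 exec 'SUB C, 1'. After: A=1 B=3 C=10 D=0 ZF=0 PC=4
Step 21: PC=4 exec 'SUB A, 1'. After: A=0 B=3 C=10 D=0 ZF=1 PC=5
Step 22: PC=5 exec 'JNZ 2'. After: A=0 B=3 C=10 D=0 ZF=1 PC=6
Step 23: PC=6 exec 'MOV D, 5'. After: A=0 B=3 C=10 D=5 ZF=1 PC=7
Step 24: PC=7 exec 'ADD D, 3'. After: A=0 B=3 C=10 D=8 ZF=0 PC=8
Step 25: PC=8 exec 'ADD D, 1'. After: A=0 B=3 C=10 D=9 ZF=0 PC=9
Step 26: PC=9 exec 'MOV C, 4'. After: A=0 B=3 C=4 D=9 ZF=0 PC=10
Step 27: PC=10 exec 'MOV B, 5'. After: A=0 B=5 C=4 D=9 ZF=0 PC=11
Step 28: PC=11 exec 'MOV C, 3'. After: A=0 B=5 C=3 D=9 ZF=0 PC=12
Step 29: PC=12 exec 'ADD D, 4'. After: A=0 B=5 C=3 D=13 ZF=0 PC=13
Step 30: PC=13 exec 'ADD C, 1'. After: A=0 B=5 C=4 D=13 ZF=0 PC=14
Step 31: PC=14 exec 'HALT'. After: A=0 B=5 C=4 D=13 ZF=0 PC=14 HALTED

Answer: yes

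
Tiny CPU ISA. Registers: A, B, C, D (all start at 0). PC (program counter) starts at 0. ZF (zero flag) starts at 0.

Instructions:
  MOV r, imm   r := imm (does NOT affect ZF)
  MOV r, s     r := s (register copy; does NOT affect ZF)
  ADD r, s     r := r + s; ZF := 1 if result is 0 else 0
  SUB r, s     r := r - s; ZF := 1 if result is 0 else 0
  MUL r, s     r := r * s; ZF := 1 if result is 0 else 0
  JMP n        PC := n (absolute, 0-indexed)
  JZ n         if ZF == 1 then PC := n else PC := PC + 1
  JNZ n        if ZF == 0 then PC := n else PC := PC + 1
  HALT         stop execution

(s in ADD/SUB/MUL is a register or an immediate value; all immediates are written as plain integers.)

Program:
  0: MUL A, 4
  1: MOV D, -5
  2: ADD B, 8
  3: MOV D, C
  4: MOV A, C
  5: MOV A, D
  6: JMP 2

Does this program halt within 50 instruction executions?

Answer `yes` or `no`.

Answer: no

Derivation:
Step 1: PC=0 exec 'MUL A, 4'. After: A=0 B=0 C=0 D=0 ZF=1 PC=1
Step 2: PC=1 exec 'MOV D, -5'. After: A=0 B=0 C=0 D=-5 ZF=1 PC=2
Step 3: PC=2 exec 'ADD B, 8'. After: A=0 B=8 C=0 D=-5 ZF=0 PC=3
Step 4: PC=3 exec 'MOV D, C'. After: A=0 B=8 C=0 D=0 ZF=0 PC=4
Step 5: PC=4 exec 'MOV A, C'. After: A=0 B=8 C=0 D=0 ZF=0 PC=5
Step 6: PC=5 exec 'MOV A, D'. After: A=0 B=8 C=0 D=0 ZF=0 PC=6
Step 7: PC=6 exec 'JMP 2'. After: A=0 B=8 C=0 D=0 ZF=0 PC=2
Step 8: PC=2 exec 'ADD B, 8'. After: A=0 B=16 C=0 D=0 ZF=0 PC=3
Step 9: PC=3 exec 'MOV D, C'. After: A=0 B=16 C=0 D=0 ZF=0 PC=4
Step 10: PC=4 exec 'MOV A, C'. After: A=0 B=16 C=0 D=0 ZF=0 PC=5
Step 11: PC=5 exec 'MOV A, D'. After: A=0 B=16 C=0 D=0 ZF=0 PC=6
Step 12: PC=6 exec 'JMP 2'. After: A=0 B=16 C=0 D=0 ZF=0 PC=2
Step 13: PC=2 exec 'ADD B, 8'. After: A=0 B=24 C=0 D=0 ZF=0 PC=3
Step 14: PC=3 exec 'MOV D, C'. After: A=0 B=24 C=0 D=0 ZF=0 PC=4
Step 15: PC=4 exec 'MOV A, C'. After: A=0 B=24 C=0 D=0 ZF=0 PC=5
After 50 steps: not halted. PC revisits the same instructions with no path to HALT; will never halt.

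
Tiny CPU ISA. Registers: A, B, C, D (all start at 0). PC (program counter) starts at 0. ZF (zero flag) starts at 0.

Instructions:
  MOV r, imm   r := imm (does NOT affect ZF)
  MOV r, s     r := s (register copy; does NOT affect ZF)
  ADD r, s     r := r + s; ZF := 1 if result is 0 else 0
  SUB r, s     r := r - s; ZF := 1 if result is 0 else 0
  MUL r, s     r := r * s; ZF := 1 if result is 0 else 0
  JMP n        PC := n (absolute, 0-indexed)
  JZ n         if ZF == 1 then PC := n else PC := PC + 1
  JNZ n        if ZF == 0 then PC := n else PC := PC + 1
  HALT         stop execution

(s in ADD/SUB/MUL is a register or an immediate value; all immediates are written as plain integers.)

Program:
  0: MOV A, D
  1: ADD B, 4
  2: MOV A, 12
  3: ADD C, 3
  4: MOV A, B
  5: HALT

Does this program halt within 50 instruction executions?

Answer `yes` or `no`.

Answer: yes

Derivation:
Step 1: PC=0 exec 'MOV A, D'. After: A=0 B=0 C=0 D=0 ZF=0 PC=1
Step 2: PC=1 exec 'ADD B, 4'. After: A=0 B=4 C=0 D=0 ZF=0 PC=2
Step 3: PC=2 exec 'MOV A, 12'. After: A=12 B=4 C=0 D=0 ZF=0 PC=3
Step 4: PC=3 exec 'ADD C, 3'. After: A=12 B=4 C=3 D=0 ZF=0 PC=4
Step 5: PC=4 exec 'MOV A, B'. After: A=4 B=4 C=3 D=0 ZF=0 PC=5
Step 6: PC=5 exec 'HALT'. After: A=4 B=4 C=3 D=0 ZF=0 PC=5 HALTED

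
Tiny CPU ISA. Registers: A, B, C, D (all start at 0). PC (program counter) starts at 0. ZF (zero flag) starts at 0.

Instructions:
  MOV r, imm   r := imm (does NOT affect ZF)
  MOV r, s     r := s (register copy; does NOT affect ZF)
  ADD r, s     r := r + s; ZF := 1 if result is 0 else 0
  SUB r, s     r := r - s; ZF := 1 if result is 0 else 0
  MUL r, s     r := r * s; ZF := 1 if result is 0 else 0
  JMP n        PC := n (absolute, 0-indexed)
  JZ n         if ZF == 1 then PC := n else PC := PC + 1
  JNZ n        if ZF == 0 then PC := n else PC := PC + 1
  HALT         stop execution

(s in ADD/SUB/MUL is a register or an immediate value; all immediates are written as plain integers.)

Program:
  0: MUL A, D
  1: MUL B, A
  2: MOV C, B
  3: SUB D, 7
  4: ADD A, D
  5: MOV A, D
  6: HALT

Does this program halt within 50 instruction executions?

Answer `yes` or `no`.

Step 1: PC=0 exec 'MUL A, D'. After: A=0 B=0 C=0 D=0 ZF=1 PC=1
Step 2: PC=1 exec 'MUL B, A'. After: A=0 B=0 C=0 D=0 ZF=1 PC=2
Step 3: PC=2 exec 'MOV C, B'. After: A=0 B=0 C=0 D=0 ZF=1 PC=3
Step 4: PC=3 exec 'SUB D, 7'. After: A=0 B=0 C=0 D=-7 ZF=0 PC=4
Step 5: PC=4 exec 'ADD A, D'. After: A=-7 B=0 C=0 D=-7 ZF=0 PC=5
Step 6: PC=5 exec 'MOV A, D'. After: A=-7 B=0 C=0 D=-7 ZF=0 PC=6
Step 7: PC=6 exec 'HALT'. After: A=-7 B=0 C=0 D=-7 ZF=0 PC=6 HALTED

Answer: yes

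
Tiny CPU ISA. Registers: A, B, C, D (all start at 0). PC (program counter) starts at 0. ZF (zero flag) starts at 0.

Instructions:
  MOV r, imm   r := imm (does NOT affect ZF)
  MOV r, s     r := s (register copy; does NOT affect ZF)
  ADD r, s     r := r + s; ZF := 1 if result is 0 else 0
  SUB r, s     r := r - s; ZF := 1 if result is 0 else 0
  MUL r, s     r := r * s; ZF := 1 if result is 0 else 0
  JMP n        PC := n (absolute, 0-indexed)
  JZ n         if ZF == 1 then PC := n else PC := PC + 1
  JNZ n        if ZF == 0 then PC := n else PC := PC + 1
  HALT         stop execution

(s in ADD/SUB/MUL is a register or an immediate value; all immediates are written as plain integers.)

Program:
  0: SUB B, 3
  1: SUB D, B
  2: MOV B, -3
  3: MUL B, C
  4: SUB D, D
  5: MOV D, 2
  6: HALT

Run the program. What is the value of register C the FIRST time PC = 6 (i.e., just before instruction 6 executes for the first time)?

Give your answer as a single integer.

Step 1: PC=0 exec 'SUB B, 3'. After: A=0 B=-3 C=0 D=0 ZF=0 PC=1
Step 2: PC=1 exec 'SUB D, B'. After: A=0 B=-3 C=0 D=3 ZF=0 PC=2
Step 3: PC=2 exec 'MOV B, -3'. After: A=0 B=-3 C=0 D=3 ZF=0 PC=3
Step 4: PC=3 exec 'MUL B, C'. After: A=0 B=0 C=0 D=3 ZF=1 PC=4
Step 5: PC=4 exec 'SUB D, D'. After: A=0 B=0 C=0 D=0 ZF=1 PC=5
Step 6: PC=5 exec 'MOV D, 2'. After: A=0 B=0 C=0 D=2 ZF=1 PC=6
First time PC=6: C=0

0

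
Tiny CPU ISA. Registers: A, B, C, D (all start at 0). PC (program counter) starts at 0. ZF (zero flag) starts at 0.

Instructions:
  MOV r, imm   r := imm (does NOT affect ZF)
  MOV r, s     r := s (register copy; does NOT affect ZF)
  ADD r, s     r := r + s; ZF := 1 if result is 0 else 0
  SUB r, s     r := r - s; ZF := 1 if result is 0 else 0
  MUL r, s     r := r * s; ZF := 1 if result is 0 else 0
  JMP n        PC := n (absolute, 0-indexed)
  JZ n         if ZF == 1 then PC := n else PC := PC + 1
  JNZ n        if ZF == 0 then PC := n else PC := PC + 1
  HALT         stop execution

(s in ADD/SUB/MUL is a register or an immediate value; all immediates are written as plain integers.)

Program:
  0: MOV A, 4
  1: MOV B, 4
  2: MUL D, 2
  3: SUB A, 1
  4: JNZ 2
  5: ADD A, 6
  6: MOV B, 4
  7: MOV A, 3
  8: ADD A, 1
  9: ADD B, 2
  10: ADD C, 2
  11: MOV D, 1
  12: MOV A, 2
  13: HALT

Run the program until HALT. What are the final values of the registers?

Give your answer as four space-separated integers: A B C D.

Step 1: PC=0 exec 'MOV A, 4'. After: A=4 B=0 C=0 D=0 ZF=0 PC=1
Step 2: PC=1 exec 'MOV B, 4'. After: A=4 B=4 C=0 D=0 ZF=0 PC=2
Step 3: PC=2 exec 'MUL D, 2'. After: A=4 B=4 C=0 D=0 ZF=1 PC=3
Step 4: PC=3 exec 'SUB A, 1'. After: A=3 B=4 C=0 D=0 ZF=0 PC=4
Step 5: PC=4 exec 'JNZ 2'. After: A=3 B=4 C=0 D=0 ZF=0 PC=2
Step 6: PC=2 exec 'MUL D, 2'. After: A=3 B=4 C=0 D=0 ZF=1 PC=3
Step 7: PC=3 exec 'SUB A, 1'. After: A=2 B=4 C=0 D=0 ZF=0 PC=4
Step 8: PC=4 exec 'JNZ 2'. After: A=2 B=4 C=0 D=0 ZF=0 PC=2
Step 9: PC=2 exec 'MUL D, 2'. After: A=2 B=4 C=0 D=0 ZF=1 PC=3
Step 10: PC=3 exec 'SUB A, 1'. After: A=1 B=4 C=0 D=0 ZF=0 PC=4
Step 11: PC=4 exec 'JNZ 2'. After: A=1 B=4 C=0 D=0 ZF=0 PC=2
Step 12: PC=2 exec 'MUL D, 2'. After: A=1 B=4 C=0 D=0 ZF=1 PC=3
Step 13: PC=3 exec 'SUB A, 1'. After: A=0 B=4 C=0 D=0 ZF=1 PC=4
Step 14: PC=4 exec 'JNZ 2'. After: A=0 B=4 C=0 D=0 ZF=1 PC=5
Step 15: PC=5 exec 'ADD A, 6'. After: A=6 B=4 C=0 D=0 ZF=0 PC=6
Step 16: PC=6 exec 'MOV B, 4'. After: A=6 B=4 C=0 D=0 ZF=0 PC=7
Step 17: PC=7 exec 'MOV A, 3'. After: A=3 B=4 C=0 D=0 ZF=0 PC=8
Step 18: PC=8 exec 'ADD A, 1'. After: A=4 B=4 C=0 D=0 ZF=0 PC=9
Step 19: PC=9 exec 'ADD B, 2'. After: A=4 B=6 C=0 D=0 ZF=0 PC=10
Step 20: PC=10 exec 'ADD C, 2'. After: A=4 B=6 C=2 D=0 ZF=0 PC=11
Step 21: PC=11 exec 'MOV D, 1'. After: A=4 B=6 C=2 D=1 ZF=0 PC=12
Step 22: PC=12 exec 'MOV A, 2'. After: A=2 B=6 C=2 D=1 ZF=0 PC=13
Step 23: PC=13 exec 'HALT'. After: A=2 B=6 C=2 D=1 ZF=0 PC=13 HALTED

Answer: 2 6 2 1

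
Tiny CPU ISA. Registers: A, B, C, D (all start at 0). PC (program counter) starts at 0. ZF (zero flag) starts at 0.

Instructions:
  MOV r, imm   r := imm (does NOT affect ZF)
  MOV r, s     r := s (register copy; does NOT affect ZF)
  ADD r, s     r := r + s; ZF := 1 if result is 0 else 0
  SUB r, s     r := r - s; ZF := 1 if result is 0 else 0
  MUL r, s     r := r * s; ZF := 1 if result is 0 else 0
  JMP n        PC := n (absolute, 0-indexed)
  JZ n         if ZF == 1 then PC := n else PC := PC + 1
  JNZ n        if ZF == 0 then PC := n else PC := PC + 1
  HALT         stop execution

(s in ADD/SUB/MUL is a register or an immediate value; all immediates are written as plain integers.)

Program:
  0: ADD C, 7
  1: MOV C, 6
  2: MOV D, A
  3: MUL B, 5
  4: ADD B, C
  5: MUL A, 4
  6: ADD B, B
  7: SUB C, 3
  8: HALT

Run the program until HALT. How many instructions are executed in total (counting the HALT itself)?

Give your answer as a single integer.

Answer: 9

Derivation:
Step 1: PC=0 exec 'ADD C, 7'. After: A=0 B=0 C=7 D=0 ZF=0 PC=1
Step 2: PC=1 exec 'MOV C, 6'. After: A=0 B=0 C=6 D=0 ZF=0 PC=2
Step 3: PC=2 exec 'MOV D, A'. After: A=0 B=0 C=6 D=0 ZF=0 PC=3
Step 4: PC=3 exec 'MUL B, 5'. After: A=0 B=0 C=6 D=0 ZF=1 PC=4
Step 5: PC=4 exec 'ADD B, C'. After: A=0 B=6 C=6 D=0 ZF=0 PC=5
Step 6: PC=5 exec 'MUL A, 4'. After: A=0 B=6 C=6 D=0 ZF=1 PC=6
Step 7: PC=6 exec 'ADD B, B'. After: A=0 B=12 C=6 D=0 ZF=0 PC=7
Step 8: PC=7 exec 'SUB C, 3'. After: A=0 B=12 C=3 D=0 ZF=0 PC=8
Step 9: PC=8 exec 'HALT'. After: A=0 B=12 C=3 D=0 ZF=0 PC=8 HALTED
Total instructions executed: 9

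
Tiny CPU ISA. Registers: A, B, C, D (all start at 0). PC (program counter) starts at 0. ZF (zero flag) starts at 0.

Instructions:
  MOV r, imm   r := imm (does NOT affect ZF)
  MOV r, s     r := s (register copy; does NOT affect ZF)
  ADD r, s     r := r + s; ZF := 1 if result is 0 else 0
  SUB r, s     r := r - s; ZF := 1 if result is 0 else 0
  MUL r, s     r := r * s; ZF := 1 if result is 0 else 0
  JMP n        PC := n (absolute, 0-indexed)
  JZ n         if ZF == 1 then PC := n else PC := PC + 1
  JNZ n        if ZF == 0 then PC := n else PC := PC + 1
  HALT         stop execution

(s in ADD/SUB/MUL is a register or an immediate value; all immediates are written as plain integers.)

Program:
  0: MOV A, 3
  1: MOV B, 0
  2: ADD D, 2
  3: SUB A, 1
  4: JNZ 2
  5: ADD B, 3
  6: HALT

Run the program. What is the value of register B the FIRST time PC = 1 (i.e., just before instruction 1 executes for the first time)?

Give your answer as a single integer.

Step 1: PC=0 exec 'MOV A, 3'. After: A=3 B=0 C=0 D=0 ZF=0 PC=1
First time PC=1: B=0

0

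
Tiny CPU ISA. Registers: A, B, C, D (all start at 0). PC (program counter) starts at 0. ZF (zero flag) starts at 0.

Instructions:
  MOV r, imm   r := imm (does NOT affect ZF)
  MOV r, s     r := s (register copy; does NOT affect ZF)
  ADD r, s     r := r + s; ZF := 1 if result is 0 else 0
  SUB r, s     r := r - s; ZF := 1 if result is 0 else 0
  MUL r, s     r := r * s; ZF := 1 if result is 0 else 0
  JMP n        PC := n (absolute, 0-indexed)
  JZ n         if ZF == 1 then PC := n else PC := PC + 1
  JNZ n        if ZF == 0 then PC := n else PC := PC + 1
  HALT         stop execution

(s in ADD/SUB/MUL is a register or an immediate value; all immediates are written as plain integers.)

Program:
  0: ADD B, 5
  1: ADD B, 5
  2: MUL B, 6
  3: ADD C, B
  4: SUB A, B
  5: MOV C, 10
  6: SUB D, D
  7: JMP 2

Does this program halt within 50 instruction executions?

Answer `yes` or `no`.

Step 1: PC=0 exec 'ADD B, 5'. After: A=0 B=5 C=0 D=0 ZF=0 PC=1
Step 2: PC=1 exec 'ADD B, 5'. After: A=0 B=10 C=0 D=0 ZF=0 PC=2
Step 3: PC=2 exec 'MUL B, 6'. After: A=0 B=60 C=0 D=0 ZF=0 PC=3
Step 4: PC=3 exec 'ADD C, B'. After: A=0 B=60 C=60 D=0 ZF=0 PC=4
Step 5: PC=4 exec 'SUB A, B'. After: A=-60 B=60 C=60 D=0 ZF=0 PC=5
Step 6: PC=5 exec 'MOV C, 10'. After: A=-60 B=60 C=10 D=0 ZF=0 PC=6
Step 7: PC=6 exec 'SUB D, D'. After: A=-60 B=60 C=10 D=0 ZF=1 PC=7
Step 8: PC=7 exec 'JMP 2'. After: A=-60 B=60 C=10 D=0 ZF=1 PC=2
Step 9: PC=2 exec 'MUL B, 6'. After: A=-60 B=360 C=10 D=0 ZF=0 PC=3
Step 10: PC=3 exec 'ADD C, B'. After: A=-60 B=360 C=370 D=0 ZF=0 PC=4
Step 11: PC=4 exec 'SUB A, B'. After: A=-420 B=360 C=370 D=0 ZF=0 PC=5
Step 12: PC=5 exec 'MOV C, 10'. After: A=-420 B=360 C=10 D=0 ZF=0 PC=6
Step 13: PC=6 exec 'SUB D, D'. After: A=-420 B=360 C=10 D=0 ZF=1 PC=7
Step 14: PC=7 exec 'JMP 2'. After: A=-420 B=360 C=10 D=0 ZF=1 PC=2
Step 15: PC=2 exec 'MUL B, 6'. After: A=-420 B=2160 C=10 D=0 ZF=0 PC=3
After 50 steps: not halted. PC revisits the same instructions with no path to HALT; will never halt.

Answer: no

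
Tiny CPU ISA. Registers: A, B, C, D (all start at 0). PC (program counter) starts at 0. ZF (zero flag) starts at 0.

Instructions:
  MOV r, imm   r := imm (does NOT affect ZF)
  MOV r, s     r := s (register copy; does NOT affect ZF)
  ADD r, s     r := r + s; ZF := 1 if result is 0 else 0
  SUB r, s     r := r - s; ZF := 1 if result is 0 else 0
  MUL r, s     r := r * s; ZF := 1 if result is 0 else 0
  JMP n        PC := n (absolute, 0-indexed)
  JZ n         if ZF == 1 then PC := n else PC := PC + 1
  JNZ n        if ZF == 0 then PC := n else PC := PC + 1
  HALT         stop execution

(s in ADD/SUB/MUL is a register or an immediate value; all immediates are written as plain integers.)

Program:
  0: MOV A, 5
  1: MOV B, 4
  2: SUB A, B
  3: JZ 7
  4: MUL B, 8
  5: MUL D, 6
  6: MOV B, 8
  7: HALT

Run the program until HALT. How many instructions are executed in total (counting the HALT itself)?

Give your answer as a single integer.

Answer: 8

Derivation:
Step 1: PC=0 exec 'MOV A, 5'. After: A=5 B=0 C=0 D=0 ZF=0 PC=1
Step 2: PC=1 exec 'MOV B, 4'. After: A=5 B=4 C=0 D=0 ZF=0 PC=2
Step 3: PC=2 exec 'SUB A, B'. After: A=1 B=4 C=0 D=0 ZF=0 PC=3
Step 4: PC=3 exec 'JZ 7'. After: A=1 B=4 C=0 D=0 ZF=0 PC=4
Step 5: PC=4 exec 'MUL B, 8'. After: A=1 B=32 C=0 D=0 ZF=0 PC=5
Step 6: PC=5 exec 'MUL D, 6'. After: A=1 B=32 C=0 D=0 ZF=1 PC=6
Step 7: PC=6 exec 'MOV B, 8'. After: A=1 B=8 C=0 D=0 ZF=1 PC=7
Step 8: PC=7 exec 'HALT'. After: A=1 B=8 C=0 D=0 ZF=1 PC=7 HALTED
Total instructions executed: 8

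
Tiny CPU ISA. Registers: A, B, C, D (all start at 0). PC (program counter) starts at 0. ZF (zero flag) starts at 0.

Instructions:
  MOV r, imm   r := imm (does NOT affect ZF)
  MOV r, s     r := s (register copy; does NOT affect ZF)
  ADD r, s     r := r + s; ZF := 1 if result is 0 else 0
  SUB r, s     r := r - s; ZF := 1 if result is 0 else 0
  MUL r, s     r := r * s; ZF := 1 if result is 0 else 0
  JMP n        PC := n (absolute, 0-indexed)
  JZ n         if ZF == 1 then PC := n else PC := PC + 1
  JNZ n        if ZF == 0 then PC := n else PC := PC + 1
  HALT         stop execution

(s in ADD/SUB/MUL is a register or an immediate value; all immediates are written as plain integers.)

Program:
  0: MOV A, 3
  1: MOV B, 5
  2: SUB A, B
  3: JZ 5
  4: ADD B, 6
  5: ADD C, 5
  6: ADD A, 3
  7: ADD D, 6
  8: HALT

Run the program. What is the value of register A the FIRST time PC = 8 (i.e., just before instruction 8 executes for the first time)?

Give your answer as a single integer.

Step 1: PC=0 exec 'MOV A, 3'. After: A=3 B=0 C=0 D=0 ZF=0 PC=1
Step 2: PC=1 exec 'MOV B, 5'. After: A=3 B=5 C=0 D=0 ZF=0 PC=2
Step 3: PC=2 exec 'SUB A, B'. After: A=-2 B=5 C=0 D=0 ZF=0 PC=3
Step 4: PC=3 exec 'JZ 5'. After: A=-2 B=5 C=0 D=0 ZF=0 PC=4
Step 5: PC=4 exec 'ADD B, 6'. After: A=-2 B=11 C=0 D=0 ZF=0 PC=5
Step 6: PC=5 exec 'ADD C, 5'. After: A=-2 B=11 C=5 D=0 ZF=0 PC=6
Step 7: PC=6 exec 'ADD A, 3'. After: A=1 B=11 C=5 D=0 ZF=0 PC=7
Step 8: PC=7 exec 'ADD D, 6'. After: A=1 B=11 C=5 D=6 ZF=0 PC=8
First time PC=8: A=1

1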